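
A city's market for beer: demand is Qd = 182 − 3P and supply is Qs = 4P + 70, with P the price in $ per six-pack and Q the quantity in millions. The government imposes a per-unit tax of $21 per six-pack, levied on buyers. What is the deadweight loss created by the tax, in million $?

Before the tax: set 182 − 3P = 4P + 70 → P* = $16, Q* = 134.
With the tax collected from buyers, demand (in seller-price terms) shifts: Qd = 182 − 3(P + 21).
Solving gives Q = 98 with buyers paying $28 and producers receiving $7 (the $21 wedge).
Quantity falls by |ΔQ| = |134 − 98| = 36.
DWL = ½ · t · |ΔQ| = ½ · 21 · 36 = $378.

Deadweight loss = $378 million.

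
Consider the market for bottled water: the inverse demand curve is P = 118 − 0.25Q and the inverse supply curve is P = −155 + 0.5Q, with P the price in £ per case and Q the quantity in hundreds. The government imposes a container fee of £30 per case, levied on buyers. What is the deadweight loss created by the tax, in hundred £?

Rewrite in direct form: Qd = 472 − 4P and Qs = 2P + 310.
Before the tax: set 472 − 4P = 2P + 310 → P* = £27, Q* = 364.
With the tax collected from buyers, demand (in seller-price terms) shifts: Qd = 472 − 4(P + 30).
New equilibrium: buyers pay £37, sellers receive £7, Q = 324. (Wedge: Pb − Ps = 30.)
Quantity falls by |ΔQ| = |364 − 324| = 40.
DWL = ½ · t · |ΔQ| = ½ · 30 · 40 = £600.

Deadweight loss = £600 hundred.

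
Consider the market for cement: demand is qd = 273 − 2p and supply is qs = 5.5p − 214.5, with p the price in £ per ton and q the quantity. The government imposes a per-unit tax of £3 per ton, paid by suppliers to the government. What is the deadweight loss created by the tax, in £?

Before the tax: set 273 − 2p = 5.5p − 214.5 → p* = £65, q* = 143.
With the tax collected from suppliers, supply shifts: qs = 5.5(p − 3) − 214.5.
New equilibrium: consumers pay £67.2, suppliers receive £64.2, q = 138.6. (Wedge: pb − ps = 3.)
Quantity falls by |ΔQ| = |143 − 138.6| = 4.4.
DWL = ½ · t · |ΔQ| = ½ · 3 · 4.4 = £6.6.

Deadweight loss = £6.6.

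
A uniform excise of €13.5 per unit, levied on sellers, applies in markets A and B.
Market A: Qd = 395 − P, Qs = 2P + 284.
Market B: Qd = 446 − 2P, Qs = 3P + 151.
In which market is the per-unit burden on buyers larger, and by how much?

Market A, by €0.9.

Market A: pre-tax P* = €37, Q* = 358; post-tax Q = 349; per-unit burden on buyers = €9.
Market B: pre-tax P* = €59, Q* = 328; post-tax Q = 311.8; per-unit burden on buyers = €8.1.
Difference: €9 vs €8.1 → market A is larger by €0.9.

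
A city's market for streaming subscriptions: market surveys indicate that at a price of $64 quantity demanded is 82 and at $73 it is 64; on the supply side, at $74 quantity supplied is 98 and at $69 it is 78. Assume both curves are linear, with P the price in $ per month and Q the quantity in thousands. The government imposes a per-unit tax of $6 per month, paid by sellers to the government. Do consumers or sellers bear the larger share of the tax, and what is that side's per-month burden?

Demand slope: (64 − 82)/(73 − 64) = -2, so Qd = 210 − 2P.
Supply slope: (78 − 98)/(69 − 74) = 4, so Qs = 4P − 198.
Before the tax: set 210 − 2P = 4P − 198 → P* = $68, Q* = 74.
With the tax collected from sellers, supply shifts: Qs = 4(P − 6) − 198.
New equilibrium: consumers pay $72, sellers receive $66, Q = 66. (Wedge: Pb − Ps = 6.)
Per-month burden: consumers $4, sellers $2.
Consumers take the larger share because demand is less price-elastic here (demand slope 2 vs supply slope 4).
The less price-elastic side of the market bears the larger share of a per-unit tax.

Consumers bear the larger share: $4 per month.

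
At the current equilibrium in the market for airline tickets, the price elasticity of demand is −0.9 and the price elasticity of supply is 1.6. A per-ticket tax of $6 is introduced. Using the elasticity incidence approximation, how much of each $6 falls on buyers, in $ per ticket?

Incidence ratio: buyers' share ≈ εs / (εs + |εd|) = 1.6 / (1.6 + 0.9) = 0.64.
So buyers bear ≈ 0.64 × $6 = $3.84; suppliers bear $2.16.

Buyers bear ≈ $3.84 per ticket.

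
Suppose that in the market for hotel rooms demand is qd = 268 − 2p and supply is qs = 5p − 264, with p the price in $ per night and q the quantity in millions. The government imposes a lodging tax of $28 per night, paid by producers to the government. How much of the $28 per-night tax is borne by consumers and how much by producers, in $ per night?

Without the tax, 268 − 2p = 5p − 264 gives 7p = 532, so p* = $76 and q* = 116.
With the tax collected from producers, supply shifts: qs = 5(p − 28) − 264.
Solving gives q = 76 with consumers paying $96 and producers receiving $68 (the $28 wedge).
Burden on consumers: $20; on producers: $8. (They sum to $28.)

Consumers bear $20 per night; producers bear $8 per night.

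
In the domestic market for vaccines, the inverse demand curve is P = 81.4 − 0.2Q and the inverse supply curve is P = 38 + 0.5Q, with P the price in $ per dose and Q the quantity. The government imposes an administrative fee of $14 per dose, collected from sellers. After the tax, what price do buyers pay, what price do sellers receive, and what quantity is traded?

Inverting to Q(P) form: Qd = 407 − 5P; Qs = 2P − 76.
Without the tax, 407 − 5P = 2P − 76 gives 7P = 483, so P* = $69 and Q* = 62.
With the tax collected from sellers, supply shifts: Qs = 2(P − 14) − 76.
New equilibrium: buyers pay $73, sellers receive $59, Q = 42. (Wedge: Pb − Ps = 14.)

Buyers pay $73; sellers receive $59; quantity = 42.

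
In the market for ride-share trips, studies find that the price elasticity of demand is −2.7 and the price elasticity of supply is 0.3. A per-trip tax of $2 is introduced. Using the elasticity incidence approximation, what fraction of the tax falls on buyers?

Incidence ratio: buyers' share ≈ εs / (εs + |εd|) = 0.3 / (0.3 + 2.7) = 0.1.
Supply is the less elastic side, so buyers bear the smaller share.

Buyers' share ≈ 0.1.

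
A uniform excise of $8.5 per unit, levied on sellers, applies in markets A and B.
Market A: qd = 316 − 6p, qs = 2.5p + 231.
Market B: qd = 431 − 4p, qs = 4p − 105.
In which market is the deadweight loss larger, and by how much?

Market A: pre-tax p* = $10, q* = 256; post-tax q = 241; deadweight loss = $63.75.
Market B: pre-tax p* = $67, q* = 163; post-tax q = 146; deadweight loss = $72.25.
Difference: $63.75 vs $72.25 → market B is larger by $8.5.

Market B, by $8.5.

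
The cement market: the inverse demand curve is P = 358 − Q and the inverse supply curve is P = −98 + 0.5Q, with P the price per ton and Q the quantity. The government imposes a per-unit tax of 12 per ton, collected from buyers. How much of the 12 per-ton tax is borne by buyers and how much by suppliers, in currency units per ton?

Buyers bear 8 per ton; suppliers bear 4 per ton.

Inverting to Q(P) form: Qd = 358 − P; Qs = 2P + 196.
Before the tax: set 358 − P = 2P + 196 → P* = 54, Q* = 304.
With the tax collected from buyers, demand (in seller-price terms) shifts: Qd = 358 − (P + 12).
Solving gives Q = 296 with buyers paying 62 and suppliers receiving 50 (the 12 wedge).
Burden on buyers: 8; on suppliers: 4. (They sum to 12.)
The less price-elastic side of the market bears the larger share of a per-unit tax.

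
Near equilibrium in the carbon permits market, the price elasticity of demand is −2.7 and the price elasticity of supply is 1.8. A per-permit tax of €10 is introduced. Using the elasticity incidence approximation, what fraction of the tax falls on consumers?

Incidence ratio: consumers' share ≈ εs / (εs + |εd|) = 1.8 / (1.8 + 2.7) = 0.4.
Supply is the less elastic side, so consumers bear the smaller share.

Consumers' share ≈ 0.4.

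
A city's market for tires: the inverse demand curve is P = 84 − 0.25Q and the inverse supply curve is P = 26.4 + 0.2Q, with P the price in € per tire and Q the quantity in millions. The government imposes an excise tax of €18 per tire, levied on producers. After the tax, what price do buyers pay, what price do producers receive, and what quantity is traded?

Buyers pay €62; producers receive €44; quantity = 88.

Rewrite in direct form: Qd = 336 − 4P and Qs = 5P − 132.
Without the tax, 336 − 4P = 5P − 132 gives 9P = 468, so P* = €52 and Q* = 128.
With the tax collected from producers, supply shifts: Qs = 5(P − 18) − 132.
Solving gives Q = 88 with buyers paying €62 and producers receiving €44 (the €18 wedge).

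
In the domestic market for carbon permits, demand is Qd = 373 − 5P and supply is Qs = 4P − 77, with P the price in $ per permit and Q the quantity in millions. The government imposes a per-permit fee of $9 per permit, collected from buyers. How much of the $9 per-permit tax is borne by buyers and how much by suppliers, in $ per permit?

Without the tax, 373 − 5P = 4P − 77 gives 9P = 450, so P* = $50 and Q* = 123.
With the tax collected from buyers, demand (in seller-price terms) shifts: Qd = 373 − 5(P + 9).
Solving gives Q = 103 with buyers paying $54 and suppliers receiving $45 (the $9 wedge).
Burden on buyers: $4; on suppliers: $5. (They sum to $9.)

Buyers bear $4 per permit; suppliers bear $5 per permit.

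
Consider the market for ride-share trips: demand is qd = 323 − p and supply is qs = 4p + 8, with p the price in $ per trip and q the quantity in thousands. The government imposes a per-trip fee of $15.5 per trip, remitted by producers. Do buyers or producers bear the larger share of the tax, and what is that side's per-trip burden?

Before the tax: set 323 − p = 4p + 8 → p* = $63, q* = 260.
With the tax collected from producers, supply shifts: qs = 4(p − 15.5) + 8.
Solving gives q = 247.6 with buyers paying $75.4 and producers receiving $59.9 (the $15.5 wedge).
Per-trip burden: buyers $12.4, producers $3.1.
Buyers take the larger share because demand is less price-elastic here (demand slope 1 vs supply slope 4).
The less price-elastic side of the market bears the larger share of a per-unit tax.

Buyers bear the larger share: $12.4 per trip.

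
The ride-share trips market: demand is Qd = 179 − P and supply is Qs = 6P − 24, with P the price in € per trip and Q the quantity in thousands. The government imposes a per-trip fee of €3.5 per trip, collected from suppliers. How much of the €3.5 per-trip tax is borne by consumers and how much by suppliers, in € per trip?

Without the tax, 179 − P = 6P − 24 gives 7P = 203, so P* = €29 and Q* = 150.
With the tax collected from suppliers, supply shifts: Qs = 6(P − 3.5) − 24.
New equilibrium: consumers pay €32, suppliers receive €28.5, Q = 147. (Wedge: Pb − Ps = 3.5.)
Burden on consumers: €3; on suppliers: €0.5. (They sum to €3.5.)
The less price-elastic side of the market bears the larger share of a per-unit tax.

Consumers bear €3 per trip; suppliers bear €0.5 per trip.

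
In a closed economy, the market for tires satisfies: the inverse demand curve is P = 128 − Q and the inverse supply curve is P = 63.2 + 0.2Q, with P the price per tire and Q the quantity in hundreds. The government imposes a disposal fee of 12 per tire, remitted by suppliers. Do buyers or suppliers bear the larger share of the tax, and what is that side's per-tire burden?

Buyers bear the larger share: 10 per tire.

Inverting to Q(P) form: Qd = 128 − P; Qs = 5P − 316.
Without the tax, 128 − P = 5P − 316 gives 6P = 444, so P* = 74 and Q* = 54.
With the tax collected from suppliers, supply shifts: Qs = 5(P − 12) − 316.
New equilibrium: buyers pay 84, suppliers receive 72, Q = 44. (Wedge: Pb − Ps = 12.)
Per-tire burden: buyers 10, suppliers 2.
Buyers take the larger share because demand is less price-elastic here (demand slope 1 vs supply slope 5).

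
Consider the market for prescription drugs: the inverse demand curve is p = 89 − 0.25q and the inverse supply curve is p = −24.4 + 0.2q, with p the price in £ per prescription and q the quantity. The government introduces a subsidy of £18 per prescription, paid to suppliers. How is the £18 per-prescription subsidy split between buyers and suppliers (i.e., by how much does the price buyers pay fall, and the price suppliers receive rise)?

Buyers gain £10 per prescription; suppliers gain £8 per prescription.

Inverting to q(p) form: qd = 356 − 4p; qs = 5p + 122.
Without the subsidy, 356 − 4p = 5p + 122 gives 9p = 234, so p* = £26 and q* = 252.
With a per-unit subsidy paid to suppliers, each receives p + 18 per unit sold, so supply becomes qs = 5(p + 18) + 122.
New equilibrium: buyers pay £16, suppliers receive £34, q = 292. (Wedge: pb − ps = −18.)
Gain to buyers: £10; to suppliers: £8. (They sum to £18.)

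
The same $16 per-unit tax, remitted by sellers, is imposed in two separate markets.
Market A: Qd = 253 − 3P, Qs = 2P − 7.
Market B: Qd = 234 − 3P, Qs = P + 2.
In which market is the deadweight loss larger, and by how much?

Market A, by $57.6.

Market A: pre-tax P* = $52, Q* = 97; post-tax Q = 77.8; deadweight loss = $153.6.
Market B: pre-tax P* = $58, Q* = 60; post-tax Q = 48; deadweight loss = $96.
Difference: $153.6 vs $96 → market A is larger by $57.6.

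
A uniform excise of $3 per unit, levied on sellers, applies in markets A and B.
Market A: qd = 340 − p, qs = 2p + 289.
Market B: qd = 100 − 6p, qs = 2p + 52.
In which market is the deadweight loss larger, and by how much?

Market A: pre-tax p* = $17, q* = 323; post-tax q = 321; deadweight loss = $3.
Market B: pre-tax p* = $6, q* = 64; post-tax q = 59.5; deadweight loss = $6.75.
Difference: $3 vs $6.75 → market B is larger by $3.75.

Market B, by $3.75.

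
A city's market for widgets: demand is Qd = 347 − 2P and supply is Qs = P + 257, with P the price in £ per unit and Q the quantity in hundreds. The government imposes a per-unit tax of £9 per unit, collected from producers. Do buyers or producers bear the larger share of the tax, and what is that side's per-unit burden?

Producers bear the larger share: £6 per unit.

Before the tax: set 347 − 2P = P + 257 → P* = £30, Q* = 287.
With the tax collected from producers, supply shifts: Qs = (P − 9) + 257.
Solving gives Q = 281 with buyers paying £33 and producers receiving £24 (the £9 wedge).
Per-unit burden: buyers £3, producers £6.
Producers take the larger share because supply is less price-elastic here (demand slope 2 vs supply slope 1).
The less price-elastic side of the market bears the larger share of a per-unit tax.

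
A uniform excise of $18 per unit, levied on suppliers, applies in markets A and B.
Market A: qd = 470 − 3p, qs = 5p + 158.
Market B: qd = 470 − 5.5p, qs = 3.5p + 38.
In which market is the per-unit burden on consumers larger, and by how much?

Market A, by $4.25.

Market A: pre-tax p* = $39, q* = 353; post-tax q = 319.25; per-unit burden on consumers = $11.25.
Market B: pre-tax p* = $48, q* = 206; post-tax q = 167.5; per-unit burden on consumers = $7.
Difference: $11.25 vs $7 → market A is larger by $4.25.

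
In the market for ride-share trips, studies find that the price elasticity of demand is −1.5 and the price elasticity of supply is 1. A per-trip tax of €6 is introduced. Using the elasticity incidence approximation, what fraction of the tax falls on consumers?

Consumers' share ≈ 0.4.

Incidence ratio: consumers' share ≈ εs / (εs + |εd|) = 1 / (1 + 1.5) = 0.4.
Supply is the less elastic side, so consumers bear the smaller share.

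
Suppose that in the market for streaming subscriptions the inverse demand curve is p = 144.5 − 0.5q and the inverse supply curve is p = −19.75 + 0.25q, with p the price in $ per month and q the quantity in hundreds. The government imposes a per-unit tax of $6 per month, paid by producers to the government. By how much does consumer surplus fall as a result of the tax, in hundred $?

Rewrite in direct form: qd = 289 − 2p and qs = 4p + 79.
Without the tax, 289 − 2p = 4p + 79 gives 6p = 210, so p* = $35 and q* = 219.
With the tax collected from producers, supply shifts: qs = 4(p − 6) + 79.
New equilibrium: buyers pay $39, producers receive $33, q = 211. (Wedge: pb − ps = 6.)
ΔCS is the trapezoid between Q = 211 and Q = 219 of height $4: ½ · (219 + 211) · 4 = $860.

Consumer surplus falls by $860 hundred.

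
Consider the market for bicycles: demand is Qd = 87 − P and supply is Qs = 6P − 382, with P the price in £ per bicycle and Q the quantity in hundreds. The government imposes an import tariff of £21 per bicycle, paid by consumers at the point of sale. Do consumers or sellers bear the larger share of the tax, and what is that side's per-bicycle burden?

Consumers bear the larger share: £18 per bicycle.

Before the tax: set 87 − P = 6P − 382 → P* = £67, Q* = 20.
With the tax collected from consumers, demand (in seller-price terms) shifts: Qd = 87 − (P + 21).
Solving gives Q = 2 with consumers paying £85 and sellers receiving £64 (the £21 wedge).
Per-bicycle burden: consumers £18, sellers £3.
Consumers take the larger share because demand is less price-elastic here (demand slope 1 vs supply slope 6).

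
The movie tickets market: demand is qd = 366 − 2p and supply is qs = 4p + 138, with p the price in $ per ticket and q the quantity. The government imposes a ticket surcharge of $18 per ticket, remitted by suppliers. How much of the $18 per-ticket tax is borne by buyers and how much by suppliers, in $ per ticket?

Buyers bear $12 per ticket; suppliers bear $6 per ticket.

Without the tax, 366 − 2p = 4p + 138 gives 6p = 228, so p* = $38 and q* = 290.
With the tax collected from suppliers, supply shifts: qs = 4(p − 18) + 138.
Solving gives q = 266 with buyers paying $50 and suppliers receiving $32 (the $18 wedge).
Burden on buyers: $12; on suppliers: $6. (They sum to $18.)
The less price-elastic side of the market bears the larger share of a per-unit tax.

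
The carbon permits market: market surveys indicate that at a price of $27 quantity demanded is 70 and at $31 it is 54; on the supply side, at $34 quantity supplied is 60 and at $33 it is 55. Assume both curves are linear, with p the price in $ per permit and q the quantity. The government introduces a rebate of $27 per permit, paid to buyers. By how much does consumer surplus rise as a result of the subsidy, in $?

Consumer surplus rises by $1200.

Demand slope: (54 − 70)/(31 − 27) = -4, so qd = 178 − 4p.
Supply slope: (55 − 60)/(33 − 34) = 5, so qs = 5p − 110.
Before the subsidy: set 178 − 4p = 5p − 110 → p* = $32, q* = 50.
With a per-unit subsidy paid to buyers, each effectively pays p − 27, so demand becomes qd = 178 − 4(p − 27).
Solving gives q = 110 with buyers paying $17 and suppliers receiving $44 (the $27 wedge).
ΔCS is the trapezoid between Q = 110 and Q = 50 of height $15: ½ · (50 + 110) · 15 = $1200.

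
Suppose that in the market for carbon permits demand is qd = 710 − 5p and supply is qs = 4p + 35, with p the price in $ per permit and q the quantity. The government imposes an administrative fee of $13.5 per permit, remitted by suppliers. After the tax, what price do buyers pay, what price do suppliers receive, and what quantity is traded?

Buyers pay $81; suppliers receive $67.5; quantity = 305.

Before the tax: set 710 − 5p = 4p + 35 → p* = $75, q* = 335.
With the tax collected from suppliers, supply shifts: qs = 4(p − 13.5) + 35.
Solving gives q = 305 with buyers paying $81 and suppliers receiving $67.5 (the $13.5 wedge).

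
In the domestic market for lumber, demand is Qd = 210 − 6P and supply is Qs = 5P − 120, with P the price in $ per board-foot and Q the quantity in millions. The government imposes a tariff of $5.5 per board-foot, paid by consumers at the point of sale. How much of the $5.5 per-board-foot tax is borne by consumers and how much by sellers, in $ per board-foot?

Before the tax: set 210 − 6P = 5P − 120 → P* = $30, Q* = 30.
With the tax collected from consumers, demand (in seller-price terms) shifts: Qd = 210 − 6(P + 5.5).
New equilibrium: consumers pay $32.5, sellers receive $27, Q = 15. (Wedge: Pb − Ps = 5.5.)
Burden on consumers: $2.5; on sellers: $3. (They sum to $5.5.)

Consumers bear $2.5 per board-foot; sellers bear $3 per board-foot.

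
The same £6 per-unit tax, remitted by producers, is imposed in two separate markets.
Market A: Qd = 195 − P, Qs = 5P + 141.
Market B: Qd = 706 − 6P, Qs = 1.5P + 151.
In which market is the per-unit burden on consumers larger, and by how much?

Market A: pre-tax P* = £9, Q* = 186; post-tax Q = 181; per-unit burden on consumers = £5.
Market B: pre-tax P* = £74, Q* = 262; post-tax Q = 254.8; per-unit burden on consumers = £1.2.
Difference: £5 vs £1.2 → market A is larger by £3.8.

Market A, by £3.8.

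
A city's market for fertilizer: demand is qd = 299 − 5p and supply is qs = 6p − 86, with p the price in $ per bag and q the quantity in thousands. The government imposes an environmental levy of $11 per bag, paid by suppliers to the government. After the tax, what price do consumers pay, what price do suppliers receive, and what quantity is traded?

Without the tax, 299 − 5p = 6p − 86 gives 11p = 385, so p* = $35 and q* = 124.
With the tax collected from suppliers, supply shifts: qs = 6(p − 11) − 86.
Solving gives q = 94 with consumers paying $41 and suppliers receiving $30 (the $11 wedge).
The less price-elastic side of the market bears the larger share of a per-unit tax.

Consumers pay $41; suppliers receive $30; quantity = 94.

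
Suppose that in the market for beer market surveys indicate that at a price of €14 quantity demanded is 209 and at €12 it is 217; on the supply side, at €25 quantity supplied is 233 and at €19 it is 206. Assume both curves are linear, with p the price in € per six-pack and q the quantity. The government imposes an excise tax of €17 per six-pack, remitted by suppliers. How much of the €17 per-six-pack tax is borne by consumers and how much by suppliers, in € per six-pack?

Consumers bear €9 per six-pack; suppliers bear €8 per six-pack.

Demand slope: (217 − 209)/(12 − 14) = -4, so qd = 265 − 4p.
Supply slope: (206 − 233)/(19 − 25) = 4.5, so qs = 4.5p + 120.5.
Without the tax, 265 − 4p = 4.5p + 120.5 gives 8.5p = 144.5, so p* = €17 and q* = 197.
With the tax collected from suppliers, supply shifts: qs = 4.5(p − 17) + 120.5.
Solving gives q = 161 with consumers paying €26 and suppliers receiving €9 (the €17 wedge).
Burden on consumers: €9; on suppliers: €8. (They sum to €17.)
The less price-elastic side of the market bears the larger share of a per-unit tax.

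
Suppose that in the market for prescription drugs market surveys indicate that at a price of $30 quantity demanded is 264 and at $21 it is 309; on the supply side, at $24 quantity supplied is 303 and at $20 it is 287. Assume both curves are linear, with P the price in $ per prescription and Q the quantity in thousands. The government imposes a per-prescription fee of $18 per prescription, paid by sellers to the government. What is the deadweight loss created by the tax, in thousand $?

Demand slope: (309 − 264)/(21 − 30) = -5, so Qd = 414 − 5P.
Supply slope: (287 − 303)/(20 − 24) = 4, so Qs = 4P + 207.
Before the tax: set 414 − 5P = 4P + 207 → P* = $23, Q* = 299.
With the tax collected from sellers, supply shifts: Qs = 4(P − 18) + 207.
Solving gives Q = 259 with buyers paying $31 and sellers receiving $13 (the $18 wedge).
Quantity falls by |ΔQ| = |299 − 259| = 40.
DWL = ½ · t · |ΔQ| = ½ · 18 · 40 = $360.

Deadweight loss = $360 thousand.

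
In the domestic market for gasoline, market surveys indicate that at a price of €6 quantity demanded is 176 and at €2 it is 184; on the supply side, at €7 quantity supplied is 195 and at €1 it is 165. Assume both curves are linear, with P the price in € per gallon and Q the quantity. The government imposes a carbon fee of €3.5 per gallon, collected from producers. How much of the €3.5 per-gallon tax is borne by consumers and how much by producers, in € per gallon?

Consumers bear €2.5 per gallon; producers bear €1 per gallon.

Demand slope: (184 − 176)/(2 − 6) = -2, so Qd = 188 − 2P.
Supply slope: (165 − 195)/(1 − 7) = 5, so Qs = 5P + 160.
Before the tax: set 188 − 2P = 5P + 160 → P* = €4, Q* = 180.
With the tax collected from producers, supply shifts: Qs = 5(P − 3.5) + 160.
New equilibrium: consumers pay €6.5, producers receive €3, Q = 175. (Wedge: Pb − Ps = 3.5.)
Burden on consumers: €2.5; on producers: €1. (They sum to €3.5.)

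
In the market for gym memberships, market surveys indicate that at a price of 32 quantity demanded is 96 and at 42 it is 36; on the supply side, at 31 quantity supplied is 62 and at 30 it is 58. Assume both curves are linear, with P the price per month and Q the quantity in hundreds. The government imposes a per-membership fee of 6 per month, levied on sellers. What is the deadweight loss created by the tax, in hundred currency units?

Deadweight loss = 43.2 hundred.

Demand slope: (36 − 96)/(42 − 32) = -6, so Qd = 288 − 6P.
Supply slope: (58 − 62)/(30 − 31) = 4, so Qs = 4P − 62.
Before the tax: set 288 − 6P = 4P − 62 → P* = 35, Q* = 78.
With the tax collected from sellers, supply shifts: Qs = 4(P − 6) − 62.
Solving gives Q = 63.6 with consumers paying 37.4 and sellers receiving 31.4 (the 6 wedge).
Quantity falls by |ΔQ| = |78 − 63.6| = 14.4.
DWL = ½ · t · |ΔQ| = ½ · 6 · 14.4 = 43.2.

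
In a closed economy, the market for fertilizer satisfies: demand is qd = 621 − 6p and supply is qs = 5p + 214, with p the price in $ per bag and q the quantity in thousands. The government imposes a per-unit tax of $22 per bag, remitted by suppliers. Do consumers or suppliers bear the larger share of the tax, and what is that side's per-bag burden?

Without the tax, 621 − 6p = 5p + 214 gives 11p = 407, so p* = $37 and q* = 399.
With the tax collected from suppliers, supply shifts: qs = 5(p − 22) + 214.
New equilibrium: consumers pay $47, suppliers receive $25, q = 339. (Wedge: pb − ps = 22.)
Per-bag burden: consumers $10, suppliers $12.
Suppliers take the larger share because supply is less price-elastic here (demand slope 6 vs supply slope 5).
The less price-elastic side of the market bears the larger share of a per-unit tax.

Suppliers bear the larger share: $12 per bag.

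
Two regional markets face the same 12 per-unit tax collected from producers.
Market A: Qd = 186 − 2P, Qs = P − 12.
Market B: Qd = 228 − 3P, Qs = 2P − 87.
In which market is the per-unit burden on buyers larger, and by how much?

Market A: pre-tax P* = 66, Q* = 54; post-tax Q = 46; per-unit burden on buyers = 4.
Market B: pre-tax P* = 63, Q* = 39; post-tax Q = 24.6; per-unit burden on buyers = 4.8.
Difference: 4 vs 4.8 → market B is larger by 0.8.

Market B, by 0.8.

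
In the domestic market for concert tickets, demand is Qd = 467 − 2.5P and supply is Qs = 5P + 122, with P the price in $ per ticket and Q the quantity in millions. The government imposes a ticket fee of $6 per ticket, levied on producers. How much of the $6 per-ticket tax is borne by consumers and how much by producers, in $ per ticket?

Consumers bear $4 per ticket; producers bear $2 per ticket.

Without the tax, 467 − 2.5P = 5P + 122 gives 7.5P = 345, so P* = $46 and Q* = 352.
With the tax collected from producers, supply shifts: Qs = 5(P − 6) + 122.
Solving gives Q = 342 with consumers paying $50 and producers receiving $44 (the $6 wedge).
Burden on consumers: $4; on producers: $2. (They sum to $6.)
The less price-elastic side of the market bears the larger share of a per-unit tax.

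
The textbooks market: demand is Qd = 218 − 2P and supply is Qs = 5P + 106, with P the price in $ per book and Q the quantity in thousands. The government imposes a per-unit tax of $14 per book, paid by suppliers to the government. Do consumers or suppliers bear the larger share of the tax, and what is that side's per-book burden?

Before the tax: set 218 − 2P = 5P + 106 → P* = $16, Q* = 186.
With the tax collected from suppliers, supply shifts: Qs = 5(P − 14) + 106.
Solving gives Q = 166 with consumers paying $26 and suppliers receiving $12 (the $14 wedge).
Per-book burden: consumers $10, suppliers $4.
Consumers take the larger share because demand is less price-elastic here (demand slope 2 vs supply slope 5).
The less price-elastic side of the market bears the larger share of a per-unit tax.

Consumers bear the larger share: $10 per book.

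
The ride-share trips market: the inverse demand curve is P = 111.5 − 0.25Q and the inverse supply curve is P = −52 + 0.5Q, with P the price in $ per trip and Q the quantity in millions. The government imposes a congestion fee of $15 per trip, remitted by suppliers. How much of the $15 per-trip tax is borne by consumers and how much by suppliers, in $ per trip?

Rewrite in direct form: Qd = 446 − 4P and Qs = 2P + 104.
Without the tax, 446 − 4P = 2P + 104 gives 6P = 342, so P* = $57 and Q* = 218.
With the tax collected from suppliers, supply shifts: Qs = 2(P − 15) + 104.
New equilibrium: consumers pay $62, suppliers receive $47, Q = 198. (Wedge: Pb − Ps = 15.)
Burden on consumers: $5; on suppliers: $10. (They sum to $15.)

Consumers bear $5 per trip; suppliers bear $10 per trip.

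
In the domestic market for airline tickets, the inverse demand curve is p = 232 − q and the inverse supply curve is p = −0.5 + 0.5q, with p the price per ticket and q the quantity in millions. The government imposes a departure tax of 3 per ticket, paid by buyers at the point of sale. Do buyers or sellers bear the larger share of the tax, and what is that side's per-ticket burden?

Inverting to q(p) form: qd = 232 − p; qs = 2p + 1.
Without the tax, 232 − p = 2p + 1 gives 3p = 231, so p* = 77 and q* = 155.
With the tax collected from buyers, demand (in seller-price terms) shifts: qd = 232 − (p + 3).
New equilibrium: buyers pay 79, sellers receive 76, q = 153. (Wedge: pb − ps = 3.)
Per-ticket burden: buyers 2, sellers 1.
Buyers take the larger share because demand is less price-elastic here (demand slope 1 vs supply slope 2).

Buyers bear the larger share: 2 per ticket.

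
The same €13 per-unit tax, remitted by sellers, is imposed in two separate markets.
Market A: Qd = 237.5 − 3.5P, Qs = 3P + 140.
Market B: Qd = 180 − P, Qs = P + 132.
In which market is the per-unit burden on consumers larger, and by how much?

Market A: pre-tax P* = €15, Q* = 185; post-tax Q = 164; per-unit burden on consumers = €6.
Market B: pre-tax P* = €24, Q* = 156; post-tax Q = 149.5; per-unit burden on consumers = €6.5.
Difference: €6 vs €6.5 → market B is larger by €0.5.

Market B, by €0.5.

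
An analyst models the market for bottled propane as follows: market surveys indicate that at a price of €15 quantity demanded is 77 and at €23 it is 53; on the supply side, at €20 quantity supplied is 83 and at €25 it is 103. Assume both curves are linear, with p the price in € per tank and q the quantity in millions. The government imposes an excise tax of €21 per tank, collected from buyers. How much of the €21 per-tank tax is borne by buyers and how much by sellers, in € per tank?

Demand slope: (53 − 77)/(23 − 15) = -3, so qd = 122 − 3p.
Supply slope: (103 − 83)/(25 − 20) = 4, so qs = 4p + 3.
Without the tax, 122 − 3p = 4p + 3 gives 7p = 119, so p* = €17 and q* = 71.
With the tax collected from buyers, demand (in seller-price terms) shifts: qd = 122 − 3(p + 21).
New equilibrium: buyers pay €29, sellers receive €8, q = 35. (Wedge: pb − ps = 21.)
Burden on buyers: €12; on sellers: €9. (They sum to €21.)
The less price-elastic side of the market bears the larger share of a per-unit tax.

Buyers bear €12 per tank; sellers bear €9 per tank.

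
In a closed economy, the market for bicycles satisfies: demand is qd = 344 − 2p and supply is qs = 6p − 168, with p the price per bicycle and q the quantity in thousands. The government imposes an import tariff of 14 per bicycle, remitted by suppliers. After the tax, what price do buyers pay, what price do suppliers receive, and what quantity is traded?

Without the tax, 344 − 2p = 6p − 168 gives 8p = 512, so p* = 64 and q* = 216.
With the tax collected from suppliers, supply shifts: qs = 6(p − 14) − 168.
New equilibrium: buyers pay 74.5, suppliers receive 60.5, q = 195. (Wedge: pb − ps = 14.)
The less price-elastic side of the market bears the larger share of a per-unit tax.

Buyers pay 74.5; suppliers receive 60.5; quantity = 195.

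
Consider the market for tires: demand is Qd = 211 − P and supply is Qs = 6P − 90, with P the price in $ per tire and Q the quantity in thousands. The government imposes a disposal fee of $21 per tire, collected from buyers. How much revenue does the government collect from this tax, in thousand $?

Tax revenue = $3150 thousand.

Before the tax: set 211 − P = 6P − 90 → P* = $43, Q* = 168.
With the tax collected from buyers, demand (in seller-price terms) shifts: Qd = 211 − (P + 21).
New equilibrium: buyers pay $61, producers receive $40, Q = 150. (Wedge: Pb − Ps = 21.)
Revenue = t · Q = 21 · 150 = $3150.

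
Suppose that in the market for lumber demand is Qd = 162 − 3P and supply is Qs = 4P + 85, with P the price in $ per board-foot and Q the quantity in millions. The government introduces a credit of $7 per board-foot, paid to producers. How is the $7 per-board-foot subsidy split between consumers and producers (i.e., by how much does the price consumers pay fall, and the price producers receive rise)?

Without the subsidy, 162 − 3P = 4P + 85 gives 7P = 77, so P* = $11 and Q* = 129.
With a per-unit subsidy paid to producers, each receives P + 7 per unit sold, so supply becomes Qs = 4(P + 7) + 85.
Solving gives Q = 141 with consumers paying $7 and producers receiving $14 (the $7 wedge).
Gain to consumers: $4; to producers: $3. (They sum to $7.)

Consumers gain $4 per board-foot; producers gain $3 per board-foot.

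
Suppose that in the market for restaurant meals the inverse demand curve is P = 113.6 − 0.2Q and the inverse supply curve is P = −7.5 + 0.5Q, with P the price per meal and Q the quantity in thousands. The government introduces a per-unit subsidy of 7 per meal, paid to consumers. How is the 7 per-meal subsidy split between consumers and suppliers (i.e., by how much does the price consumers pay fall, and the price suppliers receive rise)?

Rewrite in direct form: Qd = 568 − 5P and Qs = 2P + 15.
Without the subsidy, 568 − 5P = 2P + 15 gives 7P = 553, so P* = 79 and Q* = 173.
With a per-unit subsidy paid to consumers, each effectively pays P − 7, so demand becomes Qd = 568 − 5(P − 7).
New equilibrium: consumers pay 77, suppliers receive 84, Q = 183. (Wedge: Pb − Ps = −7.)
Gain to consumers: 2; to suppliers: 5. (They sum to 7.)

Consumers gain 2 per meal; suppliers gain 5 per meal.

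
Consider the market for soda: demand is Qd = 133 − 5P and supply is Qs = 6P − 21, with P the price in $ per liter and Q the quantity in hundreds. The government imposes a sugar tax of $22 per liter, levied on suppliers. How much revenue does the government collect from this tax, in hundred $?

Before the tax: set 133 − 5P = 6P − 21 → P* = $14, Q* = 63.
With the tax collected from suppliers, supply shifts: Qs = 6(P − 22) − 21.
New equilibrium: consumers pay $26, suppliers receive $4, Q = 3. (Wedge: Pb − Ps = 22.)
Revenue = t · Q = 22 · 3 = $66.

Tax revenue = $66 hundred.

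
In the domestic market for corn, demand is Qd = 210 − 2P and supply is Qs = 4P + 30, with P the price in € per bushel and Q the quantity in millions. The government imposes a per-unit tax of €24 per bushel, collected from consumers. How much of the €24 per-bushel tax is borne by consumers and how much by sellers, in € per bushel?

Before the tax: set 210 − 2P = 4P + 30 → P* = €30, Q* = 150.
With the tax collected from consumers, demand (in seller-price terms) shifts: Qd = 210 − 2(P + 24).
Solving gives Q = 118 with consumers paying €46 and sellers receiving €22 (the €24 wedge).
Burden on consumers: €16; on sellers: €8. (They sum to €24.)
The less price-elastic side of the market bears the larger share of a per-unit tax.

Consumers bear €16 per bushel; sellers bear €8 per bushel.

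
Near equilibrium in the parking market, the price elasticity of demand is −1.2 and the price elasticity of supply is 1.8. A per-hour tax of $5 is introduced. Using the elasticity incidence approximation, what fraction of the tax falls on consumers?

Consumers' share ≈ 0.6.

Incidence ratio: consumers' share ≈ εs / (εs + |εd|) = 1.8 / (1.8 + 1.2) = 0.6.
Supply is the more elastic side, so consumers bear the larger share.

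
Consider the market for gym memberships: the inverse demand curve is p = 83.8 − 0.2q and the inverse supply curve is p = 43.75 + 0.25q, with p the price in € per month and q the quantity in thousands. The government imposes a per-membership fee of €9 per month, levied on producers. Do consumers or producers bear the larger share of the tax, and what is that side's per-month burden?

Rewrite in direct form: qd = 419 − 5p and qs = 4p − 175.
Without the tax, 419 − 5p = 4p − 175 gives 9p = 594, so p* = €66 and q* = 89.
With the tax collected from producers, supply shifts: qs = 4(p − 9) − 175.
Solving gives q = 69 with consumers paying €70 and producers receiving €61 (the €9 wedge).
Per-month burden: consumers €4, producers €5.
Producers take the larger share because supply is less price-elastic here (demand slope 5 vs supply slope 4).

Producers bear the larger share: €5 per month.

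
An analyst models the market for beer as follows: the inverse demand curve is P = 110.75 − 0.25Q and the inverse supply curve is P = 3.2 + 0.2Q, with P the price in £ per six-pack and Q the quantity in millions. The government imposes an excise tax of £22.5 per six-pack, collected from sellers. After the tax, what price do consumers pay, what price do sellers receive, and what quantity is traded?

Rewrite in direct form: Qd = 443 − 4P and Qs = 5P − 16.
Without the tax, 443 − 4P = 5P − 16 gives 9P = 459, so P* = £51 and Q* = 239.
With the tax collected from sellers, supply shifts: Qs = 5(P − 22.5) − 16.
Solving gives Q = 189 with consumers paying £63.5 and sellers receiving £41 (the £22.5 wedge).
The less price-elastic side of the market bears the larger share of a per-unit tax.

Consumers pay £63.5; sellers receive £41; quantity = 189.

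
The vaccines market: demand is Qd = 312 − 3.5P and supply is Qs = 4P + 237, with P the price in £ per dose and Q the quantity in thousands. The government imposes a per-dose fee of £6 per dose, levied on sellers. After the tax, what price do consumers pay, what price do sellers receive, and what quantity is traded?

Consumers pay £13.2; sellers receive £7.2; quantity = 265.8.

Without the tax, 312 − 3.5P = 4P + 237 gives 7.5P = 75, so P* = £10 and Q* = 277.
With the tax collected from sellers, supply shifts: Qs = 4(P − 6) + 237.
New equilibrium: consumers pay £13.2, sellers receive £7.2, Q = 265.8. (Wedge: Pb − Ps = 6.)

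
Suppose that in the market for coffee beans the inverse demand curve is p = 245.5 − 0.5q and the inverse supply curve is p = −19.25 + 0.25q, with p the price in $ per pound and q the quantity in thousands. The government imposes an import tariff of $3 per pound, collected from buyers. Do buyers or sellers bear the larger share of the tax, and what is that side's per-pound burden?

Buyers bear the larger share: $2 per pound.

Inverting to q(p) form: qd = 491 − 2p; qs = 4p + 77.
Without the tax, 491 − 2p = 4p + 77 gives 6p = 414, so p* = $69 and q* = 353.
With the tax collected from buyers, demand (in seller-price terms) shifts: qd = 491 − 2(p + 3).
Solving gives q = 349 with buyers paying $71 and sellers receiving $68 (the $3 wedge).
Per-pound burden: buyers $2, sellers $1.
Buyers take the larger share because demand is less price-elastic here (demand slope 2 vs supply slope 4).
The less price-elastic side of the market bears the larger share of a per-unit tax.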